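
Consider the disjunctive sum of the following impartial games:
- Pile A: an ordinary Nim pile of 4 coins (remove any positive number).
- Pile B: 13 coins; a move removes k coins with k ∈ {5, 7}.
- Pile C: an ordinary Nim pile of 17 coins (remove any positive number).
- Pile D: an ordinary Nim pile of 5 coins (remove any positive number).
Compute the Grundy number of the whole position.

Pile A is a plain Nim pile of size 4, so its Grundy value is 4.
Grundy values for pile B (subtraction set {5, 7}):
g(0) = mex{} = 0
g(1) = mex{} = 0
g(2) = mex{} = 0
g(3) = mex{} = 0
g(4) = mex{} = 0
g(5) = mex{0} = 1
g(6) = mex{0} = 1
g(7) = mex{0} = 1
g(8) = mex{0} = 1
g(9) = mex{0} = 1
g(10) = mex{0,1} = 2
g(11) = mex{0,1} = 2
g(12) = mex{1} = 0
g(13) = mex{1} = 0
So g(13) = 0.
Pile C is a plain Nim pile of size 17, so its Grundy value is 17.
Pile D is a plain Nim pile of size 5, so its Grundy value is 5.
By the Sprague-Grundy theorem, the Grundy value of a sum of independent games is the XOR of the component values.
Combined value = 4 XOR 0 XOR 17 XOR 5 = 16.

16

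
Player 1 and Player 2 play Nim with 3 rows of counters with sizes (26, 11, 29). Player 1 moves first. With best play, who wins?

Player 1 wins

Nim-sum: 26 XOR 11 XOR 29 = 12.
The nim-sum is 12 ≠ 0, so this is an N-position: the player to move can win; Player 1 has a winning move.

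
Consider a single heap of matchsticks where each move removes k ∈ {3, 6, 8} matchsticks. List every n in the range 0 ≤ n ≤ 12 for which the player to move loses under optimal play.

0, 1, 2, 11, 12

Compute g(0), g(1), … for moves {3, 6, 8}:
k:     0  1  2  3  4  5  6  7  8  9 10 11 12
g(k):  0  0  0  1  1  1  2  2  2  3  3  0  0
The P-positions (g = 0) in 0..12 are 0, 1, 2, 11, 12.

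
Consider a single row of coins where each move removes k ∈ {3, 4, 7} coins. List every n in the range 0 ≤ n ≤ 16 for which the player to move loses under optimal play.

Compute g(0), g(1), … for moves {3, 4, 7}:
k:     0  1  2  3  4  5  6  7  8  9 10 11 12 13 14 15 16
g(k):  0  0  0  1  1  1  2  2  2  3  0  0  0  1  1  1  2
The P-positions (g = 0) in 0..16 are 0, 1, 2, 10, 11, 12.

0, 1, 2, 10, 11, 12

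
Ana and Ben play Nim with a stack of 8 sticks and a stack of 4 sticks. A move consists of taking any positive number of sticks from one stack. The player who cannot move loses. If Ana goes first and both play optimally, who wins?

Compute the nim-sum pairwise:
8 XOR 4 = 12
The nim-sum is 12 ≠ 0, so this is an N-position: the player to move can win; Ana has a winning move.

Ana wins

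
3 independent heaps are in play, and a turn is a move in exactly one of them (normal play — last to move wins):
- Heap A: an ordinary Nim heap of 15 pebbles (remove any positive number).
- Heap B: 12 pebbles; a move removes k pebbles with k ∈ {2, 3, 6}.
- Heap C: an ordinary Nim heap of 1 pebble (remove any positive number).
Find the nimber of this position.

15

Heap A is a plain Nim heap of size 15, so its Grundy value is 15.
For heap B, compute g(0), g(1), … with moves {2, 3, 6}:
k:     0  1  2  3  4  5  6  7  8  9 10 11 12
g(k):  0  0  1  1  2  0  3  1  2  0  0  1  1
So g(12) = 1.
Heap C is a plain Nim heap of size 1, so its Grundy value is 1.
By the Sprague-Grundy theorem, the Grundy value of a sum of independent games is the XOR of the component values.
Combined value = 15 XOR 1 XOR 1 = 15.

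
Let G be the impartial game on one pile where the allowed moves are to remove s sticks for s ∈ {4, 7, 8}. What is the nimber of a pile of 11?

Compute g(0), g(1), … for moves {4, 7, 8}:
k:     0  1  2  3  4  5  6  7  8  9 10 11
g(k):  0  0  0  0  1  1  1  1  2  2  2  2
So g(11) = 2.

2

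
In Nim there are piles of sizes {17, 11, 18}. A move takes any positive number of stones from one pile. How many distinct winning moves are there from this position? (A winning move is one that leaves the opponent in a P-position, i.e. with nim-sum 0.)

Nim-sum: 17 ^ 11 ^ 18 = 8.
The overall nim-sum is X = 8. A pile of size p has a winning move iff p XOR X < p (reduce it to p XOR X).
  17: 17 XOR 8 = 25 ≥ 17 — no move.
  11: 11 XOR 8 = 3 < 11 — winning move (to 3).
  18: 18 XOR 8 = 26 ≥ 18 — no move.
That gives 1 winning move.

1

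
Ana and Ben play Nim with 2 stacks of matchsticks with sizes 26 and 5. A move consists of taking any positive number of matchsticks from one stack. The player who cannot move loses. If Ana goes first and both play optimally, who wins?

Ana wins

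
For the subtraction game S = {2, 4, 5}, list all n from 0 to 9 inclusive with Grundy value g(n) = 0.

0, 1, 7, 8

Compute g(0), g(1), … for moves {2, 4, 5}:
g(0) = mex{} = 0
g(1) = mex{} = 0
g(2) = mex{0} = 1
g(3) = mex{0} = 1
g(4) = mex{0,1} = 2
g(5) = mex{0,1} = 2
g(6) = mex{0,1,2} = 3
g(7) = mex{1,2} = 0
g(8) = mex{1,2,3} = 0
g(9) = mex{0,2} = 1
The P-positions (g = 0) in 0..9 are 0, 1, 7, 8.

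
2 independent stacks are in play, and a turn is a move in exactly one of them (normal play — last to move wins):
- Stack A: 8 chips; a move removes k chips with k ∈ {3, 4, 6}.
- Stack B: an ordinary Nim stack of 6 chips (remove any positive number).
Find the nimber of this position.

4

Grundy values for stack A (subtraction set {3, 4, 6}):
k:     0  1  2  3  4  5  6  7  8
g(k):  0  0  0  1  1  1  2  2  2
So g(8) = 2.
Stack B is a plain Nim stack of size 6, so its Grundy value is 6.
By the Sprague-Grundy theorem, the Grundy value of a sum of independent games is the XOR of the component values.
Combined value = 2 XOR 6 = 4.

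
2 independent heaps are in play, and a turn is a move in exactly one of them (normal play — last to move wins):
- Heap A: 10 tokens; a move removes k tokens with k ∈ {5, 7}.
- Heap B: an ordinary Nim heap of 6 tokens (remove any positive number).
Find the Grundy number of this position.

4

For heap A, compute g(0), g(1), … with moves {5, 7}:
g(0) = mex{} = 0
g(1) = mex{} = 0
g(2) = mex{} = 0
g(3) = mex{} = 0
g(4) = mex{} = 0
g(5) = mex{0} = 1
g(6) = mex{0} = 1
g(7) = mex{0} = 1
g(8) = mex{0} = 1
g(9) = mex{0} = 1
g(10) = mex{0,1} = 2
So g(10) = 2.
Heap B is a plain Nim heap of size 6, so its Grundy value is 6.
The value of a disjunctive sum is the nim-sum of the parts.
Combined value = 2 ⊕ 6 = 4.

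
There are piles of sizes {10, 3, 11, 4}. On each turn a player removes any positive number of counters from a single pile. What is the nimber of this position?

6

Write each in binary and XOR column by column:
  1010  (10)
  0011  (3)
  1011  (11)
  0100  (4)
  ----
  0110  (6)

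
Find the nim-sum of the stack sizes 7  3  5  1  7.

7

Nim-sum: 7 ^ 3 ^ 5 ^ 1 ^ 7 = 7.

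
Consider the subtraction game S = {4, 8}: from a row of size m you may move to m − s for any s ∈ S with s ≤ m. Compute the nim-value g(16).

Compute g(0), g(1), … for moves {4, 8}:
k:     0  1  2  3  4  5  6  7  8  9 10 11 12 13 14 15 16
g(k):  0  0  0  0  1  1  1  1  2  2  2  2  0  0  0  0  1
So g(16) = 1.

1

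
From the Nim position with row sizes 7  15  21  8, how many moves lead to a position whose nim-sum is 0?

Nim-sum: 7 ⊕ 15 ⊕ 21 ⊕ 8 = 21.
The overall nim-sum is X = 21. A row of size p has a winning move iff p XOR X < p (reduce it to p XOR X).
  7: 7 XOR 21 = 18 ≥ 7 — no move.
  15: 15 XOR 21 = 26 ≥ 15 — no move.
  21: 21 XOR 21 = 0 < 21 — winning move (to 0).
  8: 8 XOR 21 = 29 ≥ 8 — no move.
That gives 1 winning move.

1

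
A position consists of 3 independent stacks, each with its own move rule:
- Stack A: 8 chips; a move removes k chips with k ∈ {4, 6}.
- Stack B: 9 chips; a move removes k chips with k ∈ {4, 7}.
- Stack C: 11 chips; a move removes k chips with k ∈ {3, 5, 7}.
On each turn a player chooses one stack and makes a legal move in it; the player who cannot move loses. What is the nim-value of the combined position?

Grundy values for stack A (subtraction set {4, 6}):
k:     0  1  2  3  4  5  6  7  8
g(k):  0  0  0  0  1  1  1  1  2
So g(8) = 2.
For stack B, compute g(0), g(1), … with moves {4, 7}:
k:     0  1  2  3  4  5  6  7  8  9
g(k):  0  0  0  0  1  1  1  1  2  2
So g(9) = 2.
Grundy values for stack C (subtraction set {3, 5, 7}):
k:     0  1  2  3  4  5  6  7  8  9 10 11
g(k):  0  0  0  1  1  1  2  2  2  3  0  0
So g(11) = 0.
The value of a disjunctive sum is the nim-sum of the parts.
Combined value = 2 ⊕ 2 ⊕ 0 = 0.

0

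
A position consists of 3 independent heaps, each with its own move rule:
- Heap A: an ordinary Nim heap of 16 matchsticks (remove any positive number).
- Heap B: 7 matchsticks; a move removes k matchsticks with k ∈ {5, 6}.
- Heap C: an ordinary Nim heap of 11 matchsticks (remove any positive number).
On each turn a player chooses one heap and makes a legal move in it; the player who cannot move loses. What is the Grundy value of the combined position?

26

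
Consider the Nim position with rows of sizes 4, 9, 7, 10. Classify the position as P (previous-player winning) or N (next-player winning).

P-position

Compute the nim-sum pairwise:
4 ⊕ 9 = 13
13 ⊕ 7 = 10
10 ⊕ 10 = 0
The nim-sum is 0, so this is a P-position: the player to move is in a losing position under optimal play.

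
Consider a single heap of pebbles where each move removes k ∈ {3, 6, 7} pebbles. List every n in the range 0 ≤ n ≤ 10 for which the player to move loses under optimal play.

0, 1, 2, 10

Build the Grundy sequence with g(k) = mex{g(k−s) : s ∈ {3, 6, 7}, s ≤ k}:
g(0) = mex{} = 0
g(1) = mex{} = 0
g(2) = mex{} = 0
g(3) = mex{0} = 1
g(4) = mex{0} = 1
g(5) = mex{0} = 1
g(6) = mex{0,1} = 2
g(7) = mex{0,1} = 2
g(8) = mex{0,1} = 2
g(9) = mex{0,1,2} = 3
g(10) = mex{1,2} = 0
The P-positions (g = 0) in 0..10 are 0, 1, 2, 10.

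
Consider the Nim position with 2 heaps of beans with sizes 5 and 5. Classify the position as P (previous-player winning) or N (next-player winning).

Write each in binary and XOR column by column:
  101  (5)
  101  (5)
  ---
  000  (0)
The nim-sum is 0, so this is a P-position: the player to move is in a losing position under optimal play.

P-position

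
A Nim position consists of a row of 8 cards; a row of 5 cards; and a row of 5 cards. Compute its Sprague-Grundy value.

8

Nim-sum: 8 ^ 5 ^ 5 = 8.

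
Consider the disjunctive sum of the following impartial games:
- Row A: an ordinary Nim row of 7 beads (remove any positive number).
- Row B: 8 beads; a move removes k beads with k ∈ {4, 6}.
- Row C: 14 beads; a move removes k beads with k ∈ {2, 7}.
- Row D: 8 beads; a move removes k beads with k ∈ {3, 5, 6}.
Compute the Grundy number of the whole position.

7

Row A is a plain Nim row of size 7, so its Grundy value is 7.
Grundy values for row B (subtraction set {4, 6}):
g(0) = mex{} = 0
g(1) = mex{} = 0
g(2) = mex{} = 0
g(3) = mex{} = 0
g(4) = mex{0} = 1
g(5) = mex{0} = 1
g(6) = mex{0} = 1
g(7) = mex{0} = 1
g(8) = mex{0,1} = 2
So g(8) = 2.
Grundy values for row C (subtraction set {2, 7}):
k:     0  1  2  3  4  5  6  7  8  9 10 11 12 13 14
g(k):  0  0  1  1  0  0  1  1  2  0  0  1  1  0  0
So g(14) = 0.
Grundy values for row D (subtraction set {3, 5, 6}):
k:     0  1  2  3  4  5  6  7  8
g(k):  0  0  0  1  1  1  2  2  2
So g(8) = 2.
By the Sprague-Grundy theorem, the Grundy value of a sum of independent games is the XOR of the component values.
Combined value = 7 XOR 2 XOR 0 XOR 2 = 7.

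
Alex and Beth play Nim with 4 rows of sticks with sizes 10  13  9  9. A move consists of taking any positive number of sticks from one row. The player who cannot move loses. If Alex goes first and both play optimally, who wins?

Alex wins

In binary:
  1010  (10)
  1101  (13)
  1001  (9)
  1001  (9)
  ----
  0111  (7)
The nim-sum is 7 ≠ 0, so this is an N-position: the player to move can win; Alex has a winning move.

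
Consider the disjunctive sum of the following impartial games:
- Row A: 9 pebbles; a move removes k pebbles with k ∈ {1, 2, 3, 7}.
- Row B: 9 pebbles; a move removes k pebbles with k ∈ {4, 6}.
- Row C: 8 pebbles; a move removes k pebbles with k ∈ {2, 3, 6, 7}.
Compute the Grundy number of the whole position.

1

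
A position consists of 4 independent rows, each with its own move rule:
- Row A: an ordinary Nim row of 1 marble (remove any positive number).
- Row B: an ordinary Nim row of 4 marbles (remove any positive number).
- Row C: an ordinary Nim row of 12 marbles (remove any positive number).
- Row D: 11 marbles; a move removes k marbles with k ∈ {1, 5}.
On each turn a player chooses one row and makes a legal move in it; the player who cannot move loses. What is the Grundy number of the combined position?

Row A is a plain Nim row of size 1, so its Grundy value is 1.
Row B is a plain Nim row of size 4, so its Grundy value is 4.
Row C is a plain Nim row of size 12, so its Grundy value is 12.
Grundy values for row D (subtraction set {1, 5}):
k:     0  1  2  3  4  5  6  7  8  9 10 11
g(k):  0  1  0  1  0  1  0  1  0  1  0  1
So g(11) = 1.
By the Sprague-Grundy theorem, the Grundy value of a sum of independent games is the XOR of the component values.
Combined value = 1 ⊕ 4 ⊕ 12 ⊕ 1 = 8.

8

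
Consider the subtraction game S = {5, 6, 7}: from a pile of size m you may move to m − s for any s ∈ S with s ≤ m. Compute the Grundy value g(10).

2

Compute g(0), g(1), … for moves {5, 6, 7}:
g(0) = mex{} = 0
g(1) = mex{} = 0
g(2) = mex{} = 0
g(3) = mex{} = 0
g(4) = mex{} = 0
g(5) = mex{0} = 1
g(6) = mex{0} = 1
g(7) = mex{0} = 1
g(8) = mex{0} = 1
g(9) = mex{0} = 1
g(10) = mex{0,1} = 2
So g(10) = 2.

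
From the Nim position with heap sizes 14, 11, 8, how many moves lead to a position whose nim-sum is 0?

Bitwise XOR of the heap sizes:
  1110  (14)
  1011  (11)
  1000  (8)
  ----
  1101  (13)
The overall nim-sum is X = 13. A heap of size p has a winning move iff p XOR X < p (reduce it to p XOR X).
  14: 14 XOR 13 = 3 < 14 — winning move (to 3).
  11: 11 XOR 13 = 6 < 11 — winning move (to 6).
  8: 8 XOR 13 = 5 < 8 — winning move (to 5).
That gives 3 winning moves.

3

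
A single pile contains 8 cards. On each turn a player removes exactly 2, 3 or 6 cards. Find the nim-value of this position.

Grundy values for subtraction set {2, 3, 6}:
g(0) = mex{} = 0
g(1) = mex{} = 0
g(2) = mex{0} = 1
g(3) = mex{0} = 1
g(4) = mex{0,1} = 2
g(5) = mex{1} = 0
g(6) = mex{0,1,2} = 3
g(7) = mex{0,2} = 1
g(8) = mex{0,1,3} = 2
So g(8) = 2.

2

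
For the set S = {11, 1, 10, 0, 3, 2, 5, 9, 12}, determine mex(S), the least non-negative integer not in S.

4

The values 0, 1, 2, 3 are all present; 4 is the first non-negative integer missing from the set.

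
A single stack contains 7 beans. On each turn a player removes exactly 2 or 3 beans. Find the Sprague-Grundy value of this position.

Grundy values for subtraction set {2, 3}:
g(0) = mex{} = 0
g(1) = mex{} = 0
g(2) = mex{0} = 1
g(3) = mex{0} = 1
g(4) = mex{0,1} = 2
g(5) = mex{1} = 0
g(6) = mex{1,2} = 0
g(7) = mex{0,2} = 1
So g(7) = 1.

1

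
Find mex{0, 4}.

0 is in the set but 1 is not, so the mex is 1.

1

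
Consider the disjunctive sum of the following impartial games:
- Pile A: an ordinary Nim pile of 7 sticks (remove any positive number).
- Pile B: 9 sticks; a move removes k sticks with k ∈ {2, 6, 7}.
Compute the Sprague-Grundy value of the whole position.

Pile A is a plain Nim pile of size 7, so its Grundy value is 7.
Grundy values for pile B (subtraction set {2, 6, 7}):
k:     0  1  2  3  4  5  6  7  8  9
g(k):  0  0  1  1  0  0  1  1  2  0
So g(9) = 0.
The value of a disjunctive sum is the nim-sum of the parts.
Combined value = 7 XOR 0 = 7.

7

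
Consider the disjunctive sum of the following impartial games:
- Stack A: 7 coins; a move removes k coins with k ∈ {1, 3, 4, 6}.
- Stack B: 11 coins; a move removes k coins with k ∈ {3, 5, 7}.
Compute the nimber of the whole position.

Grundy values for stack A (subtraction set {1, 3, 4, 6}):
k:     0  1  2  3  4  5  6  7
g(k):  0  1  0  1  2  3  2  0
So g(7) = 0.
For stack B, compute g(0), g(1), … with moves {3, 5, 7}:
k:     0  1  2  3  4  5  6  7  8  9 10 11
g(k):  0  0  0  1  1  1  2  2  2  3  0  0
So g(11) = 0.
By the Sprague-Grundy theorem, the Grundy value of a sum of independent games is the XOR of the component values.
Combined value = 0 XOR 0 = 0.

0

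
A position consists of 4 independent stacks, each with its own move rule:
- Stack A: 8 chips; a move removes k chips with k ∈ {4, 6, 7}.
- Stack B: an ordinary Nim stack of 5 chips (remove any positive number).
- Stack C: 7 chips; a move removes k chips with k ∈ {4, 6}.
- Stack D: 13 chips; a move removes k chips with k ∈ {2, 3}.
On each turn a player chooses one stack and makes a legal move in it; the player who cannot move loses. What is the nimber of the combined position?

7

Grundy values for stack A (subtraction set {4, 6, 7}):
g(0) = mex{} = 0
g(1) = mex{} = 0
g(2) = mex{} = 0
g(3) = mex{} = 0
g(4) = mex{0} = 1
g(5) = mex{0} = 1
g(6) = mex{0} = 1
g(7) = mex{0} = 1
g(8) = mex{0,1} = 2
So g(8) = 2.
Stack B is a plain Nim stack of size 5, so its Grundy value is 5.
Grundy values for stack C (subtraction set {4, 6}):
k:     0  1  2  3  4  5  6  7
g(k):  0  0  0  0  1  1  1  1
So g(7) = 1.
Grundy values for stack D (subtraction set {2, 3}):
k:     0  1  2  3  4  5  6  7  8  9 10 11 12 13
g(k):  0  0  1  1  2  0  0  1  1  2  0  0  1  1
So g(13) = 1.
By the Sprague-Grundy theorem, the Grundy value of a sum of independent games is the XOR of the component values.
Combined value = 2 XOR 5 XOR 1 XOR 1 = 7.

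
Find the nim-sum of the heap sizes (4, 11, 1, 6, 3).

Compute the nim-sum pairwise:
4 ^ 11 = 15
15 ^ 1 = 14
14 ^ 6 = 8
8 ^ 3 = 11

11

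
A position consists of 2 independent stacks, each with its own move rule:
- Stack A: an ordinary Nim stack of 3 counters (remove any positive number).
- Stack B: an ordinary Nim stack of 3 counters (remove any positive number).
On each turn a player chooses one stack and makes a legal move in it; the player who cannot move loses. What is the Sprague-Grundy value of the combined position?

Stack A is a plain Nim stack of size 3, so its Grundy value is 3.
Stack B is a plain Nim stack of size 3, so its Grundy value is 3.
The value of a disjunctive sum is the nim-sum of the parts.
Combined value = 3 ⊕ 3 = 0.

0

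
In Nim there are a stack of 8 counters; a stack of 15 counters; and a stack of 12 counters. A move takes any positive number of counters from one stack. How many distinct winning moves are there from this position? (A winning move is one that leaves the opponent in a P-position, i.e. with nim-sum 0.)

Compute the nim-sum pairwise:
8 ⊕ 15 = 7
7 ⊕ 12 = 11
The overall nim-sum is X = 11. A stack of size p has a winning move iff p XOR X < p (reduce it to p XOR X).
  8: 8 XOR 11 = 3 < 8 — winning move (to 3).
  15: 15 XOR 11 = 4 < 15 — winning move (to 4).
  12: 12 XOR 11 = 7 < 12 — winning move (to 7).
That gives 3 winning moves.

3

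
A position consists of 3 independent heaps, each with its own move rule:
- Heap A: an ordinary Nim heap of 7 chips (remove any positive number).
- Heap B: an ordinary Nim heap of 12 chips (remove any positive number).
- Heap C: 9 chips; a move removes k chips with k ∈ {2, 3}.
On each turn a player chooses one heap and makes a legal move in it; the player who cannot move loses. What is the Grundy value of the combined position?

Heap A is a plain Nim heap of size 7, so its Grundy value is 7.
Heap B is a plain Nim heap of size 12, so its Grundy value is 12.
Grundy values for heap C (subtraction set {2, 3}):
g(0) = mex{} = 0
g(1) = mex{} = 0
g(2) = mex{0} = 1
g(3) = mex{0} = 1
g(4) = mex{0,1} = 2
g(5) = mex{1} = 0
g(6) = mex{1,2} = 0
g(7) = mex{0,2} = 1
g(8) = mex{0} = 1
g(9) = mex{0,1} = 2
So g(9) = 2.
The value of a disjunctive sum is the nim-sum of the parts.
Combined value = 7 ⊕ 12 ⊕ 2 = 9.

9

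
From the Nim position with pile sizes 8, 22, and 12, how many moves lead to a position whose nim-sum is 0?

Bitwise XOR of the heap sizes:
  01000  (8)
  10110  (22)
  01100  (12)
  -----
  10010  (18)
The overall nim-sum is X = 18. A pile of size p has a winning move iff p XOR X < p (reduce it to p XOR X).
  8: 8 XOR 18 = 26 ≥ 8 — no move.
  22: 22 XOR 18 = 4 < 22 — winning move (to 4).
  12: 12 XOR 18 = 30 ≥ 12 — no move.
That gives 1 winning move.

1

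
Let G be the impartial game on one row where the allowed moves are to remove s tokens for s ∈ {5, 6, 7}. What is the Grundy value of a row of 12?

Build the Grundy sequence with g(k) = mex{g(k−s) : s ∈ {5, 6, 7}, s ≤ k}:
g(0) = mex{} = 0
g(1) = mex{} = 0
g(2) = mex{} = 0
g(3) = mex{} = 0
g(4) = mex{} = 0
g(5) = mex{0} = 1
g(6) = mex{0} = 1
g(7) = mex{0} = 1
g(8) = mex{0} = 1
g(9) = mex{0} = 1
g(10) = mex{0,1} = 2
g(11) = mex{0,1} = 2
g(12) = mex{1} = 0
So g(12) = 0.

0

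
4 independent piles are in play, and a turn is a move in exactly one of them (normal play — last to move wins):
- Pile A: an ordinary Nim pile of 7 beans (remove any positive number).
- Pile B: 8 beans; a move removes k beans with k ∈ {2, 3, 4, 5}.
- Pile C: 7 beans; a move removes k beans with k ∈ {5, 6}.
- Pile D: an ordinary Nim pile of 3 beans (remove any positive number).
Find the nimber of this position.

5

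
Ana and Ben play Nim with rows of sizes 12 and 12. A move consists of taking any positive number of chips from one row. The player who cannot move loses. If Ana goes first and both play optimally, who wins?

In binary:
  1100  (12)
  1100  (12)
  ----
  0000  (0)
The nim-sum is 0, so this is a P-position: the player to move is in a losing position under optimal play; Ana is about to move from it and so loses — Ben wins.

Ben wins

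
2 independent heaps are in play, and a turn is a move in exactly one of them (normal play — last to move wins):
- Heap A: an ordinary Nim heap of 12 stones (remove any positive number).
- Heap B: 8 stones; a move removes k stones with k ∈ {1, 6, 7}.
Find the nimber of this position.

14

Heap A is a plain Nim heap of size 12, so its Grundy value is 12.
Grundy values for heap B (subtraction set {1, 6, 7}):
k:     0  1  2  3  4  5  6  7  8
g(k):  0  1  0  1  0  1  2  3  2
So g(8) = 2.
The value of a disjunctive sum is the nim-sum of the parts.
Combined value = 12 XOR 2 = 14.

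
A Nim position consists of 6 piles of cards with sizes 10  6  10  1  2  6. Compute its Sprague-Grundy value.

3

Nim-sum: 10 ⊕ 6 ⊕ 10 ⊕ 1 ⊕ 2 ⊕ 6 = 3.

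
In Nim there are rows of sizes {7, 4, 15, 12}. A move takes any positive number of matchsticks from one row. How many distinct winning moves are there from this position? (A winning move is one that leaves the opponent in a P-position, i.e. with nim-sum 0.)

0

Compute the nim-sum pairwise:
7 XOR 4 = 3
3 XOR 15 = 12
12 XOR 12 = 0
The nim-sum is already 0, so every move leaves a nonzero nim-sum — there are no winning moves.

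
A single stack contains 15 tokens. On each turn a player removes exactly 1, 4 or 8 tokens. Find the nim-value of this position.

Compute g(0), g(1), … for moves {1, 4, 8}:
k:     0  1  2  3  4  5  6  7  8  9 10 11 12 13 14 15
g(k):  0  1  0  1  2  0  1  0  1  2  3  2  0  1  0  1
So g(15) = 1.

1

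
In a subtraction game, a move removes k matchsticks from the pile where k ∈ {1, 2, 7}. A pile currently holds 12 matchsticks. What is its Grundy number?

0

Compute g(0), g(1), … for moves {1, 2, 7}:
k:     0  1  2  3  4  5  6  7  8  9 10 11 12
g(k):  0  1  2  0  1  2  0  1  2  0  1  2  0
So g(12) = 0.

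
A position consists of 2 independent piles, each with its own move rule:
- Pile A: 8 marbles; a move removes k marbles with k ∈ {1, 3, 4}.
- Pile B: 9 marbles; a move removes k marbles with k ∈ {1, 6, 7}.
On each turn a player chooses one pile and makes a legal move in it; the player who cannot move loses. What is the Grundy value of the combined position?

For pile A, compute g(0), g(1), … with moves {1, 3, 4}:
k:     0  1  2  3  4  5  6  7  8
g(k):  0  1  0  1  2  3  2  0  1
So g(8) = 1.
For pile B, compute g(0), g(1), … with moves {1, 6, 7}:
g(0) = mex{} = 0
g(1) = mex{0} = 1
g(2) = mex{1} = 0
g(3) = mex{0} = 1
g(4) = mex{1} = 0
g(5) = mex{0} = 1
g(6) = mex{0,1} = 2
g(7) = mex{0,1,2} = 3
g(8) = mex{0,1,3} = 2
g(9) = mex{0,1,2} = 3
So g(9) = 3.
The value of a disjunctive sum is the nim-sum of the parts.
Combined value = 1 ⊕ 3 = 2.

2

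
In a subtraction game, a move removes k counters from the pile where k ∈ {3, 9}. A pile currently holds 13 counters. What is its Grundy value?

0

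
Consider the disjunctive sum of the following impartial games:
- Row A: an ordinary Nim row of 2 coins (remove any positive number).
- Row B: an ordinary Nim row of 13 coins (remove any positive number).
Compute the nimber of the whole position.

15

Row A is a plain Nim row of size 2, so its Grundy value is 2.
Row B is a plain Nim row of size 13, so its Grundy value is 13.
The value of a disjunctive sum is the nim-sum of the parts.
Combined value = 2 ⊕ 13 = 15.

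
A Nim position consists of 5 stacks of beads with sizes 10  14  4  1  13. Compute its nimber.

12

Compute the nim-sum pairwise:
10 XOR 14 = 4
4 XOR 4 = 0
0 XOR 1 = 1
1 XOR 13 = 12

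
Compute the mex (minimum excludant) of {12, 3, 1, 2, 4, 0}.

5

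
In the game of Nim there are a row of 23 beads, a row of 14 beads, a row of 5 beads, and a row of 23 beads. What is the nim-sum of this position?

Compute the nim-sum pairwise:
23 ⊕ 14 = 25
25 ⊕ 5 = 28
28 ⊕ 23 = 11

11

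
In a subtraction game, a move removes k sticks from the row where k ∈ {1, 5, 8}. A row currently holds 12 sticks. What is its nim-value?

2

Build the Grundy sequence with g(k) = mex{g(k−s) : s ∈ {1, 5, 8}, s ≤ k}:
g(0) = mex{} = 0
g(1) = mex{0} = 1
g(2) = mex{1} = 0
g(3) = mex{0} = 1
g(4) = mex{1} = 0
g(5) = mex{0} = 1
g(6) = mex{1} = 0
g(7) = mex{0} = 1
g(8) = mex{0,1} = 2
g(9) = mex{0,1,2} = 3
g(10) = mex{0,1,3} = 2
g(11) = mex{0,1,2} = 3
g(12) = mex{0,1,3} = 2
So g(12) = 2.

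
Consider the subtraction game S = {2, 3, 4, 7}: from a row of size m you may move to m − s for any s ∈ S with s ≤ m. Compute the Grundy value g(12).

Grundy values for subtraction set {2, 3, 4, 7}:
k:     0  1  2  3  4  5  6  7  8  9 10 11 12
g(k):  0  0  1  1  2  2  0  3  1  4  2  0  0
So g(12) = 0.

0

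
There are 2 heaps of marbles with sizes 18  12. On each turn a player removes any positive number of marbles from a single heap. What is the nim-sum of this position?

Compute the nim-sum pairwise:
18 XOR 12 = 30

30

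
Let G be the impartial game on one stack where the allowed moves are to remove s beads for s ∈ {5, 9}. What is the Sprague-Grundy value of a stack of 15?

0

Grundy values for subtraction set {5, 9}:
k:     0  1  2  3  4  5  6  7  8  9 10 11 12 13 14 15
g(k):  0  0  0  0  0  1  1  1  1  1  2  2  2  2  0  0
So g(15) = 0.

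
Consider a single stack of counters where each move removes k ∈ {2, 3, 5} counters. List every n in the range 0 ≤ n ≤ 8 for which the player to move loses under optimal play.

Build the Grundy sequence with g(k) = mex{g(k−s) : s ∈ {2, 3, 5}, s ≤ k}:
k:     0  1  2  3  4  5  6  7  8
g(k):  0  0  1  1  2  2  3  0  0
The P-positions (g = 0) in 0..8 are 0, 1, 7, 8.

0, 1, 7, 8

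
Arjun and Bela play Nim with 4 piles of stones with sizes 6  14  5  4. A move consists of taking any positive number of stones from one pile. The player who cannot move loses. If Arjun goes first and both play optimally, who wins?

Arjun wins

Write each in binary and XOR column by column:
  0110  (6)
  1110  (14)
  0101  (5)
  0100  (4)
  ----
  1001  (9)
The nim-sum is 9 ≠ 0, so this is an N-position: the player to move can win; Arjun has a winning move.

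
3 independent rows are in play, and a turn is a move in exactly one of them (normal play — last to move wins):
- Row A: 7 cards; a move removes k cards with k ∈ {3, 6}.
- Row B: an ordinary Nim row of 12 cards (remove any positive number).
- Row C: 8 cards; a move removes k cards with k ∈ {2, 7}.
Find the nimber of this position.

12

For row A, compute g(0), g(1), … with moves {3, 6}:
g(0) = mex{} = 0
g(1) = mex{} = 0
g(2) = mex{} = 0
g(3) = mex{0} = 1
g(4) = mex{0} = 1
g(5) = mex{0} = 1
g(6) = mex{0,1} = 2
g(7) = mex{0,1} = 2
So g(7) = 2.
Row B is a plain Nim row of size 12, so its Grundy value is 12.
For row C, compute g(0), g(1), … with moves {2, 7}:
k:     0  1  2  3  4  5  6  7  8
g(k):  0  0  1  1  0  0  1  1  2
So g(8) = 2.
By the Sprague-Grundy theorem, the Grundy value of a sum of independent games is the XOR of the component values.
Combined value = 2 ⊕ 12 ⊕ 2 = 12.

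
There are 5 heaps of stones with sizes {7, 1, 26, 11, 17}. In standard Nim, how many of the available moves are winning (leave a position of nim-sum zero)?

Compute the nim-sum pairwise:
7 ⊕ 1 = 6
6 ⊕ 26 = 28
28 ⊕ 11 = 23
23 ⊕ 17 = 6
The overall nim-sum is X = 6. A heap of size p has a winning move iff p XOR X < p (reduce it to p XOR X).
  7: 7 XOR 6 = 1 < 7 — winning move (to 1).
  1: 1 XOR 6 = 7 ≥ 1 — no move.
  26: 26 XOR 6 = 28 ≥ 26 — no move.
  11: 11 XOR 6 = 13 ≥ 11 — no move.
  17: 17 XOR 6 = 23 ≥ 17 — no move.
That gives 1 winning move.

1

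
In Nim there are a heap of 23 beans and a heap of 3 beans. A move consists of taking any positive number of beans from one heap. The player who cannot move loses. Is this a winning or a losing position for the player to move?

Winning position

Nim-sum: 23 ⊕ 3 = 20.
The nim-sum is 20 ≠ 0, so this is an N-position: the player to move can win.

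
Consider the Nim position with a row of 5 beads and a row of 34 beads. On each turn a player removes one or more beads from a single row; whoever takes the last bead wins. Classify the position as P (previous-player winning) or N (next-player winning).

Write each in binary and XOR column by column:
  000101  (5)
  100010  (34)
  ------
  100111  (39)
The nim-sum is 39 ≠ 0, so this is an N-position: the player to move can win.

N-position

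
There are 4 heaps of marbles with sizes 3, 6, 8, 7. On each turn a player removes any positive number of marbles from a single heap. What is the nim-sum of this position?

10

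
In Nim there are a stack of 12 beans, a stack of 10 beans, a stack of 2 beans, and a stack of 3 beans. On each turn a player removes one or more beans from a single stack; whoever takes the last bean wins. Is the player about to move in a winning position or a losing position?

Winning position

Nim-sum: 12 ^ 10 ^ 2 ^ 3 = 7.
The nim-sum is 7 ≠ 0, so this is an N-position: the player to move can win.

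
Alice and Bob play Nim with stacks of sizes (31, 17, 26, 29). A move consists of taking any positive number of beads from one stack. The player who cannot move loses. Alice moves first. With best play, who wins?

Alice wins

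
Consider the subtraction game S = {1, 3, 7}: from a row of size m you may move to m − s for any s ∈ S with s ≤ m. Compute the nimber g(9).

1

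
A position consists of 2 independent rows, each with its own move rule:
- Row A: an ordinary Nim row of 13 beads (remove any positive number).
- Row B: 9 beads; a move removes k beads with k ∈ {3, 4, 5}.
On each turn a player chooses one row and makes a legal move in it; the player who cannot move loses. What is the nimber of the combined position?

13

Row A is a plain Nim row of size 13, so its Grundy value is 13.
For row B, compute g(0), g(1), … with moves {3, 4, 5}:
g(0) = mex{} = 0
g(1) = mex{} = 0
g(2) = mex{} = 0
g(3) = mex{0} = 1
g(4) = mex{0} = 1
g(5) = mex{0} = 1
g(6) = mex{0,1} = 2
g(7) = mex{0,1} = 2
g(8) = mex{1} = 0
g(9) = mex{1,2} = 0
So g(9) = 0.
The value of a disjunctive sum is the nim-sum of the parts.
Combined value = 13 XOR 0 = 13.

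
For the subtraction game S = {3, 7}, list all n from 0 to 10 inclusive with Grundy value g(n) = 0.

0, 1, 2, 6, 10

Compute g(0), g(1), … for moves {3, 7}:
k:     0  1  2  3  4  5  6  7  8  9 10
g(k):  0  0  0  1  1  1  0  2  2  1  0
The P-positions (g = 0) in 0..10 are 0, 1, 2, 6, 10.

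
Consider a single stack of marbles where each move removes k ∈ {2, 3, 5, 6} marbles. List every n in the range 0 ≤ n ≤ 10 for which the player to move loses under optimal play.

Compute g(0), g(1), … for moves {2, 3, 5, 6}:
k:     0  1  2  3  4  5  6  7  8  9 10
g(k):  0  0  1  1  2  2  3  3  0  0  1
The P-positions (g = 0) in 0..10 are 0, 1, 8, 9.

0, 1, 8, 9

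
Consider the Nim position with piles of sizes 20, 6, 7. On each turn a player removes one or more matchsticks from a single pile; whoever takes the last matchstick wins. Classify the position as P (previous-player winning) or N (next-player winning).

N-position

Bitwise XOR of the heap sizes:
  10100  (20)
  00110  (6)
  00111  (7)
  -----
  10101  (21)
The nim-sum is 21 ≠ 0, so this is an N-position: the player to move can win.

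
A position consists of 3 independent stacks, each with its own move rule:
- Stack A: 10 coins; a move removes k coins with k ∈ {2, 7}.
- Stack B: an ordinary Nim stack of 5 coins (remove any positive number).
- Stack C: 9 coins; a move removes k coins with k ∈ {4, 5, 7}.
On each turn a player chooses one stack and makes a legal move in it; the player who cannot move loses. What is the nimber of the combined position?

7

Build the Grundy sequence for stack A with g(k) = mex{g(k−s) : s ∈ {2, 7}, s ≤ k}:
g(0) = mex{} = 0
g(1) = mex{} = 0
g(2) = mex{0} = 1
g(3) = mex{0} = 1
g(4) = mex{1} = 0
g(5) = mex{1} = 0
g(6) = mex{0} = 1
g(7) = mex{0} = 1
g(8) = mex{0,1} = 2
g(9) = mex{1} = 0
g(10) = mex{1,2} = 0
So g(10) = 0.
Stack B is a plain Nim stack of size 5, so its Grundy value is 5.
Build the Grundy sequence for stack C with g(k) = mex{g(k−s) : s ∈ {4, 5, 7}, s ≤ k}:
g(0) = mex{} = 0
g(1) = mex{} = 0
g(2) = mex{} = 0
g(3) = mex{} = 0
g(4) = mex{0} = 1
g(5) = mex{0} = 1
g(6) = mex{0} = 1
g(7) = mex{0} = 1
g(8) = mex{0,1} = 2
g(9) = mex{0,1} = 2
So g(9) = 2.
The value of a disjunctive sum is the nim-sum of the parts.
Combined value = 0 XOR 5 XOR 2 = 7.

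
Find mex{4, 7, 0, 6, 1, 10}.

2

The values 0, 1 are all present; 2 is the first non-negative integer missing from the set.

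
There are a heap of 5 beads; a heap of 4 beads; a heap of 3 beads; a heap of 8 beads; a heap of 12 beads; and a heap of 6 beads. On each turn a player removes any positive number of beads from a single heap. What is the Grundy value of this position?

0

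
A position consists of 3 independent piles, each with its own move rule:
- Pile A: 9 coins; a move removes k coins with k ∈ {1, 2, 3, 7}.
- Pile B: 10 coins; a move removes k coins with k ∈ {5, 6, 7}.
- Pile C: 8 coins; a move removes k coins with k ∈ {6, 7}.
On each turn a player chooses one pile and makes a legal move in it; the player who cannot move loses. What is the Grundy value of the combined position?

Build the Grundy sequence for pile A with g(k) = mex{g(k−s) : s ∈ {1, 2, 3, 7}, s ≤ k}:
k:     0  1  2  3  4  5  6  7  8  9
g(k):  0  1  2  3  0  1  2  3  0  1
So g(9) = 1.
Build the Grundy sequence for pile B with g(k) = mex{g(k−s) : s ∈ {5, 6, 7}, s ≤ k}:
k:     0  1  2  3  4  5  6  7  8  9 10
g(k):  0  0  0  0  0  1  1  1  1  1  2
So g(10) = 2.
For pile C, compute g(0), g(1), … with moves {6, 7}:
g(0) = mex{} = 0
g(1) = mex{} = 0
g(2) = mex{} = 0
g(3) = mex{} = 0
g(4) = mex{} = 0
g(5) = mex{} = 0
g(6) = mex{0} = 1
g(7) = mex{0} = 1
g(8) = mex{0} = 1
So g(8) = 1.
By the Sprague-Grundy theorem, the Grundy value of a sum of independent games is the XOR of the component values.
Combined value = 1 XOR 2 XOR 1 = 2.

2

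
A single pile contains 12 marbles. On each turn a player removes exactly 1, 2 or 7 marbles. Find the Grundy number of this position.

0

Grundy values for subtraction set {1, 2, 7}:
k:     0  1  2  3  4  5  6  7  8  9 10 11 12
g(k):  0  1  2  0  1  2  0  1  2  0  1  2  0
So g(12) = 0.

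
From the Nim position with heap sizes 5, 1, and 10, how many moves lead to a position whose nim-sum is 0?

1

Nim-sum: 5 XOR 1 XOR 10 = 14.
The overall nim-sum is X = 14. A heap of size p has a winning move iff p XOR X < p (reduce it to p XOR X).
  5: 5 XOR 14 = 11 ≥ 5 — no move.
  1: 1 XOR 14 = 15 ≥ 1 — no move.
  10: 10 XOR 14 = 4 < 10 — winning move (to 4).
That gives 1 winning move.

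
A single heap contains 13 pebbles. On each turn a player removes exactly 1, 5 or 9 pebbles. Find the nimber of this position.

Compute g(0), g(1), … for moves {1, 5, 9}:
g(0) = mex{} = 0
g(1) = mex{0} = 1
g(2) = mex{1} = 0
g(3) = mex{0} = 1
g(4) = mex{1} = 0
g(5) = mex{0} = 1
g(6) = mex{1} = 0
g(7) = mex{0} = 1
g(8) = mex{1} = 0
g(9) = mex{0} = 1
g(10) = mex{1} = 0
g(11) = mex{0} = 1
g(12) = mex{1} = 0
g(13) = mex{0} = 1
So g(13) = 1.

1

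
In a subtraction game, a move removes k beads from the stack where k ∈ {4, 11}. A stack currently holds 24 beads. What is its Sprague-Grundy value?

0

Compute g(0), g(1), … for moves {4, 11}:
k:     0  1  2  3  4  5  6  7  8  9 10 11 12 13 14 15 16 17 18 19 20 21 22 23 24
g(k):  0  0  0  0  1  1  1  1  0  0  0  2  1  1  1  0  0  0  0  1  1  1  1  0  0
So g(24) = 0.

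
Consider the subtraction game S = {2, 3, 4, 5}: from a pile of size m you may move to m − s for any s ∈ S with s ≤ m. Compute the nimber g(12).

2

Grundy values for subtraction set {2, 3, 4, 5}:
g(0) = mex{} = 0
g(1) = mex{} = 0
g(2) = mex{0} = 1
g(3) = mex{0} = 1
g(4) = mex{0,1} = 2
g(5) = mex{0,1} = 2
g(6) = mex{0,1,2} = 3
g(7) = mex{1,2} = 0
g(8) = mex{1,2,3} = 0
g(9) = mex{0,2,3} = 1
g(10) = mex{0,2,3} = 1
g(11) = mex{0,1,3} = 2
g(12) = mex{0,1} = 2
So g(12) = 2.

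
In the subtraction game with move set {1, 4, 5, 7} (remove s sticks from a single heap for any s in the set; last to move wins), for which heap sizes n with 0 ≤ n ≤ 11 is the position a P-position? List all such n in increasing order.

0, 2, 8, 10

Compute g(0), g(1), … for moves {1, 4, 5, 7}:
k:     0  1  2  3  4  5  6  7  8  9 10 11
g(k):  0  1  0  1  2  3  2  3  0  1  0  1
The P-positions (g = 0) in 0..11 are 0, 2, 8, 10.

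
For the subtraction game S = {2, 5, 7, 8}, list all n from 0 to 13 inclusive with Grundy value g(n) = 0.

0, 1, 4, 10, 13

Build the Grundy sequence with g(k) = mex{g(k−s) : s ∈ {2, 5, 7, 8}, s ≤ k}:
k:     0  1  2  3  4  5  6  7  8  9 10 11 12 13
g(k):  0  0  1  1  0  2  1  3  2  2  0  3  1  0
The P-positions (g = 0) in 0..13 are 0, 1, 4, 10, 13.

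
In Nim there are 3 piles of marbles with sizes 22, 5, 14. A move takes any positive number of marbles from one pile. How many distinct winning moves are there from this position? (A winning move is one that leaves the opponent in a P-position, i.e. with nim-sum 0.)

Nim-sum: 22 ⊕ 5 ⊕ 14 = 29.
The overall nim-sum is X = 29. A pile of size p has a winning move iff p XOR X < p (reduce it to p XOR X).
  22: 22 XOR 29 = 11 < 22 — winning move (to 11).
  5: 5 XOR 29 = 24 ≥ 5 — no move.
  14: 14 XOR 29 = 19 ≥ 14 — no move.
That gives 1 winning move.

1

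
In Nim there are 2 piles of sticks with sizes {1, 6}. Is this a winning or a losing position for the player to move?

Nim-sum: 1 XOR 6 = 7.
The nim-sum is 7 ≠ 0, so this is an N-position: the player to move can win.

Winning position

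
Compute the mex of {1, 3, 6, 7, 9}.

0 is not in the set, so the mex is 0.

0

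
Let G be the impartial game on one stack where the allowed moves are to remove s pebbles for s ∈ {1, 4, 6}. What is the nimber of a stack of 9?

2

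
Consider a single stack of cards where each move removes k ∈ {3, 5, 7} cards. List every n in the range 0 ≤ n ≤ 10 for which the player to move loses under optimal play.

0, 1, 2, 10

Compute g(0), g(1), … for moves {3, 5, 7}:
k:     0  1  2  3  4  5  6  7  8  9 10
g(k):  0  0  0  1  1  1  2  2  2  3  0
The P-positions (g = 0) in 0..10 are 0, 1, 2, 10.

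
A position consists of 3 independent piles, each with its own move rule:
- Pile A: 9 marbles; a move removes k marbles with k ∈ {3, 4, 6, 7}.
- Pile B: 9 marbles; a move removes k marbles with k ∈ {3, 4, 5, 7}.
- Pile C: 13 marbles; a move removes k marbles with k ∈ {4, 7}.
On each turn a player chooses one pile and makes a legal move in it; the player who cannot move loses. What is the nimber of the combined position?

0

Grundy values for pile A (subtraction set {3, 4, 6, 7}):
g(0) = mex{} = 0
g(1) = mex{} = 0
g(2) = mex{} = 0
g(3) = mex{0} = 1
g(4) = mex{0} = 1
g(5) = mex{0} = 1
g(6) = mex{0,1} = 2
g(7) = mex{0,1} = 2
g(8) = mex{0,1} = 2
g(9) = mex{0,1,2} = 3
So g(9) = 3.
Build the Grundy sequence for pile B with g(k) = mex{g(k−s) : s ∈ {3, 4, 5, 7}, s ≤ k}:
g(0) = mex{} = 0
g(1) = mex{} = 0
g(2) = mex{} = 0
g(3) = mex{0} = 1
g(4) = mex{0} = 1
g(5) = mex{0} = 1
g(6) = mex{0,1} = 2
g(7) = mex{0,1} = 2
g(8) = mex{0,1} = 2
g(9) = mex{0,1,2} = 3
So g(9) = 3.
Build the Grundy sequence for pile C with g(k) = mex{g(k−s) : s ∈ {4, 7}, s ≤ k}:
k:     0  1  2  3  4  5  6  7  8  9 10 11 12 13
g(k):  0  0  0  0  1  1  1  1  2  2  2  0  0  0
So g(13) = 0.
By the Sprague-Grundy theorem, the Grundy value of a sum of independent games is the XOR of the component values.
Combined value = 3 ⊕ 3 ⊕ 0 = 0.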